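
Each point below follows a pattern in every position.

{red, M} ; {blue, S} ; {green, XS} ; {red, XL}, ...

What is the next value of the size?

L

Size: M, S, XS, XL → L (runs backward through clothing sizes XS→XL).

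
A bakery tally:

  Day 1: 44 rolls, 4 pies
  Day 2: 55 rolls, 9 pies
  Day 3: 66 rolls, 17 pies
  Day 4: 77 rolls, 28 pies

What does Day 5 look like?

For the rolls, +11 each step: 44, 55, 66, 77 → 88.
Pies: differences are 5, 8, 11, … (increasing by 3 each time), so 4, 9, 17, 28 → 42.
Combining the parts gives 88 rolls, 42 pies.

88 rolls, 42 pies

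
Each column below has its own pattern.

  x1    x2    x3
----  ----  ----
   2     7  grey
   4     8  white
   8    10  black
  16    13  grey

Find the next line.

32  17  white

Column x1: ×2 each step, so 2, 4, 8, 16 → 32.
For the column x2, differences are 1, 2, 3, … (increasing by 1 each time): 7, 8, 10, 13 → 17.
Column x3 goes grey, white, black, grey → white (repeats grey → white → black).
Putting it together: 32  17  white.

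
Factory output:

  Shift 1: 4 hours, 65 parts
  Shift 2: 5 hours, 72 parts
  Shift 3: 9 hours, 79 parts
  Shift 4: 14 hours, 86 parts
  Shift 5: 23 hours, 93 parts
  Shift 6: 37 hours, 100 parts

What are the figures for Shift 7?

Hours: each term is the sum of the two before it, so 4, 5, 9, 14, 23, 37 → 60.
Parts: 65, 72, 79, 86, 93, 100 → 107 (+7 each step).
Putting it together: 60 hours, 107 parts.

60 hours, 107 parts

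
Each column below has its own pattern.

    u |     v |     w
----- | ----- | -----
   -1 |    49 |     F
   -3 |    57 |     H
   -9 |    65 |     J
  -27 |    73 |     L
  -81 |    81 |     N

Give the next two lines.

Column u — ×3 each step: -1, -3, -9, -27, -81 → -243 → -729.
For the column v, +8 each step: 49, 57, 65, 73, 81 → 89 → 97.
Column w: F, H, J, L, N → P → R (letters move forward 2 places in the alphabet).
So the next two lines are -243  89  P and -729  97  R.

-243  89  P; -729  97  R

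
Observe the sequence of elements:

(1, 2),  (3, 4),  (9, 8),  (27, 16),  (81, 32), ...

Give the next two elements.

First slot goes 1, 3, 9, 27, 81 → 243 → 729 (×3 each step).
Second slot: ×2 each step; 2, 4, 8, 16, 32 → 64 → 128.
Putting the parts together: (243, 64) and then (729, 128).

(243, 64), (729, 128)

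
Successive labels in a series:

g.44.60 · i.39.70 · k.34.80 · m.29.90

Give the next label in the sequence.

For the letter, letters move forward 2 places in the alphabet: g, i, k, m → o.
For the second component, −5 each step: 44, 39, 34, 29 → 24.
For the third component, +10 each step: 60, 70, 80, 90 → 100.
So the next label is o.24.100.

o.24.100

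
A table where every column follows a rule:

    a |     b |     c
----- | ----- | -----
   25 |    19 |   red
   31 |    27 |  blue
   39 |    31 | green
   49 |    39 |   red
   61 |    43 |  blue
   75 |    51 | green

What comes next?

91  55  red

Column a — differences are 6, 8, 10, … (increasing by 2 each time): 25, 31, 39, 49, 61, 75 → 91.
Column b — alternating steps +8, +4, +8, +4, …: 19, 27, 31, 39, 43, 51 → 55.
Column c: red, blue, green, red, blue, green → red (repeats red → blue → green).
So the next row is 91  55  red.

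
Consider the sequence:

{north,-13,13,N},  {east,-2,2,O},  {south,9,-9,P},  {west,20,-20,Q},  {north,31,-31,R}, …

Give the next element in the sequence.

Direction goes north, east, south, west, north → east (repeats north → east → south → west).
Second value: +11 each step, so -13, -2, 9, 20, 31 → 42.
Third value: always the negative of the second value; 13, 2, -9, -20, -31 → -42.
Letter: N, O, P, Q, R → S (letters move forward 1 place in the alphabet).
So the next element is {east,42,-42,S}.

{east,42,-42,S}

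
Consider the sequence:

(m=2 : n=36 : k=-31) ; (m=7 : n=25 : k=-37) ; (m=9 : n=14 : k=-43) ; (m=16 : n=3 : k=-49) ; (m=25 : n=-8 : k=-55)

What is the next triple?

M goes 2, 7, 9, 16, 25 → 41 (each term is the sum of the two before it).
N goes 36, 25, 14, 3, -8 → -19 (−11 each step).
K — −6 each step: -31, -37, -43, -49, -55 → -61.
Combining the parts gives (m=41 : n=-19 : k=-61).

(m=41 : n=-19 : k=-61)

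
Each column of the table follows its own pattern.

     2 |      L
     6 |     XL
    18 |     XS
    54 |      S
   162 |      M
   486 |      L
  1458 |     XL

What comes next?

4374  XS

First component goes 2, 6, 18, 54, 162, 486, 1458 → 4374 (×3 each step).
Size: repeats L → XL → XS → S → M; L, XL, XS, S, M, L, XL → XS.
Putting it together: 4374  XS.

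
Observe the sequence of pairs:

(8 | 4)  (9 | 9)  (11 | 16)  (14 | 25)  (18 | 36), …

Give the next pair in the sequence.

For the first coordinate, differences are 1, 2, 3, … (increasing by 1 each time): 8, 9, 11, 14, 18 → 23.
Second coordinate: perfect squares: 2², 3², 4², …; 4, 9, 16, 25, 36 → 49.
Putting it together: (23 | 49).

(23 | 49)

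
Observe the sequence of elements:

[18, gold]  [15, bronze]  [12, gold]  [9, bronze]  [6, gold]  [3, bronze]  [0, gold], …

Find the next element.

[-3, bronze]

First component goes 18, 15, 12, 9, 6, 3, 0 → -3 (−3 each step).
For the rank, alternates gold ↔ bronze: gold, bronze, gold, bronze, gold, bronze, gold → bronze.
Combining the parts gives [-3, bronze].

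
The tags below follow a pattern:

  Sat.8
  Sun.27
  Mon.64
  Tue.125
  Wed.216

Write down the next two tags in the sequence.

Thu.343 then Fri.512

Day: runs through the weekdays Mon→Sun; Sat, Sun, Mon, Tue, Wed → Thu → Fri.
Second component: 8, 27, 64, 125, 216 → 343 → 512 (perfect cubes: 2³, 3³, 4³, …).
Putting the parts together: Thu.343 and then Fri.512.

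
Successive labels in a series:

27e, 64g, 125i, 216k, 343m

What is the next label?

First component: 27, 64, 125, 216, 343 → 512 (perfect cubes: 3³, 4³, 5³, …).
Letter — letters move forward 2 places in the alphabet: e, g, i, k, m → o.
So the next label is 512o.

512o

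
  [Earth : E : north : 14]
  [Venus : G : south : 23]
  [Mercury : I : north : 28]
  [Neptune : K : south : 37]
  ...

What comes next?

Planet: runs backward through the planets Mercury→Neptune; Earth, Venus, Mercury, Neptune → Uranus.
Letter: letters move forward 2 places in the alphabet, so E, G, I, K → M.
Direction goes north, south, north, south → north (alternates north ↔ south).
Fourth entry — alternating steps +9, +5, +9, +5, …: 14, 23, 28, 37 → 42.
Putting it together: [Uranus : M : north : 42].

[Uranus : M : north : 42]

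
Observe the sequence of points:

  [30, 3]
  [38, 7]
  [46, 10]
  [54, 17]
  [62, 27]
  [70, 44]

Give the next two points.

For the first slot, +8 each step: 30, 38, 46, 54, 62, 70 → 78 → 86.
For the second slot, each term is the sum of the two before it: 3, 7, 10, 17, 27, 44 → 71 → 115.
Putting the parts together: [78, 71] and then [86, 115].

[78, 71], [86, 115]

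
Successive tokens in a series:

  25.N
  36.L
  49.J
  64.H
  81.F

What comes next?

100.D

First component: perfect squares: 5², 6², 7², …; 25, 36, 49, 64, 81 → 100.
Letter goes N, L, J, H, F → D (letters move back 2 places in the alphabet).
Combining the parts gives 100.D.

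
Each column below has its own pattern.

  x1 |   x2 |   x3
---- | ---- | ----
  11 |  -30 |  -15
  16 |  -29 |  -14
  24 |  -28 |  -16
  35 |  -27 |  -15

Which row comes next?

49  -26  -17

Column x1: differences are 5, 8, 11, … (increasing by 3 each time); 11, 16, 24, 35 → 49.
Column x2 goes -30, -29, -28, -27 → -26 (+1 each step).
Column x3: alternating steps +1, −2, +1, −2, …; -15, -14, -16, -15 → -17.
Combining the parts gives 49  -26  -17.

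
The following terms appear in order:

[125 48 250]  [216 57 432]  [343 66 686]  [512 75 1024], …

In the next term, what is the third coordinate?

1458

First coordinate goes 125, 216, 343, 512 → 729 (perfect cubes: 5³, 6³, 7³, …).
Third coordinate — always 2 × the first coordinate: 250, 432, 686, 1024 → 1458.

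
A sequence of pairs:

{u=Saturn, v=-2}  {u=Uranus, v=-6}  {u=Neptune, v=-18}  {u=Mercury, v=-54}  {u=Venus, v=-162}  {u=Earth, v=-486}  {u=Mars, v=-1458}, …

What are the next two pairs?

{u=Jupiter, v=-4374}, {u=Saturn, v=-13122}

U goes Saturn, Uranus, Neptune, Mercury, Venus, Earth, Mars → Jupiter → Saturn (runs through the planets Mercury→Neptune).
V goes -2, -6, -18, -54, -162, -486, -1458 → -4374 → -13122 (×3 each step).
So the next two pairs are {u=Jupiter, v=-4374} and {u=Saturn, v=-13122}.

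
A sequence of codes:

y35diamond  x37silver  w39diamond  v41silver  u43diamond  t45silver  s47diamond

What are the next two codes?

r49silver, q51diamond

Letter: letters move back 1 place in the alphabet; y, x, w, v, u, t, s → r → q.
Second component: +2 each step; 35, 37, 39, 41, 43, 45, 47 → 49 → 51.
Rank — alternates diamond ↔ silver: diamond, silver, diamond, silver, diamond, silver, diamond → silver → diamond.
So the next two codes are r49silver and q51diamond.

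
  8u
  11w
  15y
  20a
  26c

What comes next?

33e

First component — differences are 3, 4, 5, … (increasing by 1 each time): 8, 11, 15, 20, 26 → 33.
Letter — letters move forward 2 places in the alphabet, wrapping Z→A: u, w, y, a, c → e.
Combining the parts gives 33e.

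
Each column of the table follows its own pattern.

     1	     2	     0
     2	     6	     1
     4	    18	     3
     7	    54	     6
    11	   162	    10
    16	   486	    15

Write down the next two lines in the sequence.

First component: differences are 1, 2, 3, … (increasing by 1 each time), so 1, 2, 4, 7, 11, 16 → 22 → 29.
Second component: ×3 each step, so 2, 6, 18, 54, 162, 486 → 1458 → 4374.
Third component: always 1 less than the first component, so 0, 1, 3, 6, 10, 15 → 21 → 28.
Putting the parts together: 22  1458  21 and then 29  4374  28.

22  1458  21; 29  4374  28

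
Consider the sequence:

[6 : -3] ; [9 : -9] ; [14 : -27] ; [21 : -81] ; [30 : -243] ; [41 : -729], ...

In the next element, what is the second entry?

Second entry: ×3 each step, so -3, -9, -27, -81, -243, -729 → -2187.

-2187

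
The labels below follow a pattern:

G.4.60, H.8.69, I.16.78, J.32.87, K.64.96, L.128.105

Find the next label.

Letter goes G, H, I, J, K, L → M (letters move forward 1 place in the alphabet).
Second component: 4, 8, 16, 32, 64, 128 → 256 (×2 each step).
Third component — +9 each step: 60, 69, 78, 87, 96, 105 → 114.
Putting it together: M.256.114.

M.256.114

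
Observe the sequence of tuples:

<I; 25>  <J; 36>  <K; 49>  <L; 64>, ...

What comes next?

Letter: I, J, K, L → M (letters move forward 1 place in the alphabet).
Second slot goes 25, 36, 49, 64 → 81 (perfect squares: 5², 6², 7², …).
Combining the parts gives <M; 81>.

<M; 81>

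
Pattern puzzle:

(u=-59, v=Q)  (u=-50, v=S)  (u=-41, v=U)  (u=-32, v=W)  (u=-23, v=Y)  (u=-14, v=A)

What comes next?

U: +9 each step; -59, -50, -41, -32, -23, -14 → -5.
V: Q, S, U, W, Y, A → C (letters move forward 2 places in the alphabet, wrapping Z→A).
So the next pair is (u=-5, v=C).

(u=-5, v=C)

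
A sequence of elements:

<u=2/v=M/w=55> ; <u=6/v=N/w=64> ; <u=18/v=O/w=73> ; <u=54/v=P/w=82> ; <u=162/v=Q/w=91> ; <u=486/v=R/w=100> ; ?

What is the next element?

<u=1458/v=S/w=109>

U goes 2, 6, 18, 54, 162, 486 → 1458 (×3 each step).
V — letters move forward 1 place in the alphabet: M, N, O, P, Q, R → S.
W: 55, 64, 73, 82, 91, 100 → 109 (+9 each step).
Putting it together: <u=1458/v=S/w=109>.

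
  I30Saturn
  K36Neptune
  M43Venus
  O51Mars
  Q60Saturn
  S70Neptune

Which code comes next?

U81Venus

Letter: letters move forward 2 places in the alphabet; I, K, M, O, Q, S → U.
Second component — differences are 6, 7, 8, … (increasing by 1 each time): 30, 36, 43, 51, 60, 70 → 81.
Planet goes Saturn, Neptune, Venus, Mars, Saturn, Neptune → Venus (repeats Saturn → Neptune → Venus → Mars).
Putting it together: U81Venus.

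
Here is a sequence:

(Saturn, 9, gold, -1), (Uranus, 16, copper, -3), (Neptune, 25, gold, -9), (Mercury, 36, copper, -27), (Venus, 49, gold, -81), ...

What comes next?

(Earth, 64, copper, -243)

Planet: runs through the planets Mercury→Neptune, so Saturn, Uranus, Neptune, Mercury, Venus → Earth.
For the second slot, perfect squares: 3², 4², 5², …: 9, 16, 25, 36, 49 → 64.
Metal: alternates gold ↔ copper, so gold, copper, gold, copper, gold → copper.
Fourth slot: ×3 each step, so -1, -3, -9, -27, -81 → -243.
Combining the parts gives (Earth, 64, copper, -243).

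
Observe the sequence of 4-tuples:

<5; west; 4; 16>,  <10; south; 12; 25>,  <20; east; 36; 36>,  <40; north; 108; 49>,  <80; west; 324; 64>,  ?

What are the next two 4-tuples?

First value: ×2 each step; 5, 10, 20, 40, 80 → 160 → 320.
Direction goes west, south, east, north, west → south → east (repeats west → south → east → north).
Third value — ×3 each step: 4, 12, 36, 108, 324 → 972 → 2916.
Fourth value goes 16, 25, 36, 49, 64 → 81 → 100 (perfect squares: 4², 5², 6², …).
Putting the parts together: <160; south; 972; 81> and then <320; east; 2916; 100>.

<160; south; 972; 81>, <320; east; 2916; 100>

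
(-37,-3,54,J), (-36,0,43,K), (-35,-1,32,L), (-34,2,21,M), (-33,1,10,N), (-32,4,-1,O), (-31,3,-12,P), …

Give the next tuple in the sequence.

(-30,6,-23,Q)

First coordinate goes -37, -36, -35, -34, -33, -32, -31 → -30 (+1 each step).
Second coordinate goes -3, 0, -1, 2, 1, 4, 3 → 6 (alternating steps +3, −1, +3, −1, …).
Third coordinate: 54, 43, 32, 21, 10, -1, -12 → -23 (−11 each step).
Letter: letters move forward 1 place in the alphabet; J, K, L, M, N, O, P → Q.
So the next tuple is (-30,6,-23,Q).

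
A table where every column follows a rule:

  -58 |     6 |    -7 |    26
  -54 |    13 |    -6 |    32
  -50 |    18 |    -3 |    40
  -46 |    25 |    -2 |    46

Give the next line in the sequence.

-42  30  1  54

First component goes -58, -54, -50, -46 → -42 (+4 each step).
For the second component, alternating steps +7, +5, +7, +5, …: 6, 13, 18, 25 → 30.
For the third component, alternating steps +1, +3, +1, +3, …: -7, -6, -3, -2 → 1.
For the fourth component, alternating steps +6, +8, +6, +8, …: 26, 32, 40, 46 → 54.
Combining the parts gives -42  30  1  54.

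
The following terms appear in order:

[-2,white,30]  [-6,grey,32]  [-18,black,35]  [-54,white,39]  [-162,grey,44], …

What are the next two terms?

First part: -2, -6, -18, -54, -162 → -486 → -1458 (×3 each step).
Shade: white, grey, black, white, grey → black → white (repeats white → grey → black).
Third part: differences are 2, 3, 4, … (increasing by 1 each time), so 30, 32, 35, 39, 44 → 50 → 57.
Putting the parts together: [-486,black,50] and then [-1458,white,57].

[-486,black,50], [-1458,white,57]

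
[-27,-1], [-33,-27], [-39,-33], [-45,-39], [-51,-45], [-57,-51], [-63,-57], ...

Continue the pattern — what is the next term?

[-69,-63]

First slot goes -27, -33, -39, -45, -51, -57, -63 → -69 (−6 each step).
Second slot: -1, -27, -33, -39, -45, -51, -57 → -63 (always the previous value of the first slot).
So the next term is [-69,-63].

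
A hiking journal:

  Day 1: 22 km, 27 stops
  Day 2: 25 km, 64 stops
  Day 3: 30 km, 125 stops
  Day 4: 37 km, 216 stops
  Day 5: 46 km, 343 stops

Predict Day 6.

For the km, differences are 3, 5, 7, … (increasing by 2 each time): 22, 25, 30, 37, 46 → 57.
Stops: perfect cubes: 3³, 4³, 5³, …, so 27, 64, 125, 216, 343 → 512.
Combining the parts gives 57 km, 512 stops.

57 km, 512 stops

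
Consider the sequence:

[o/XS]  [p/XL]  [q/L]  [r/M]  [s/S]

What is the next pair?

Letter: o, p, q, r, s → t (letters move forward 1 place in the alphabet).
Size: runs backward through clothing sizes XS→XL, so XS, XL, L, M, S → XS.
So the next pair is [t/XS].

[t/XS]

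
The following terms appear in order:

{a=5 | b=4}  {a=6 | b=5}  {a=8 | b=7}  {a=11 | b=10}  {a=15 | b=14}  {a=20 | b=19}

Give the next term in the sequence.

{a=26 | b=25}

A — differences are 1, 2, 3, … (increasing by 1 each time): 5, 6, 8, 11, 15, 20 → 26.
B: always 1 less than the a; 4, 5, 7, 10, 14, 19 → 25.
Putting it together: {a=26 | b=25}.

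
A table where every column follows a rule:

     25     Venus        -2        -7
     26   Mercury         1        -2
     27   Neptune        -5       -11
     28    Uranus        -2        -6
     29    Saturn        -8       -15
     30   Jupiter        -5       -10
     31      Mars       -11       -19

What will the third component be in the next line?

For the third component, alternating steps +3, −6, +3, −6, …: -2, 1, -5, -2, -8, -5, -11 → -8.

-8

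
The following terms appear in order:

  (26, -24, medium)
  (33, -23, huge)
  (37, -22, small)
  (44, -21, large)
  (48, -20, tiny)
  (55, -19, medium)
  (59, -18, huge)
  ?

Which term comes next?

(66, -17, small)

First coordinate: alternating steps +7, +4, +7, +4, …; 26, 33, 37, 44, 48, 55, 59 → 66.
For the second coordinate, +1 each step: -24, -23, -22, -21, -20, -19, -18 → -17.
Size: repeats medium → huge → small → large → tiny, so medium, huge, small, large, tiny, medium, huge → small.
Putting it together: (66, -17, small).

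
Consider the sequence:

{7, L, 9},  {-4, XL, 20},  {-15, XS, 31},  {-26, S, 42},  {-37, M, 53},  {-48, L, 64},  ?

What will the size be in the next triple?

Size: repeats L → XL → XS → S → M, so L, XL, XS, S, M, L → XL.

XL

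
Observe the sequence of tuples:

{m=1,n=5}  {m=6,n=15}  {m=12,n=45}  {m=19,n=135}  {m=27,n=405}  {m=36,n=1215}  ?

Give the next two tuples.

{m=46,n=3645}, {m=57,n=10935}

M — differences are 5, 6, 7, … (increasing by 1 each time): 1, 6, 12, 19, 27, 36 → 46 → 57.
N goes 5, 15, 45, 135, 405, 1215 → 3645 → 10935 (×3 each step).
Putting the parts together: {m=46,n=3645} and then {m=57,n=10935}.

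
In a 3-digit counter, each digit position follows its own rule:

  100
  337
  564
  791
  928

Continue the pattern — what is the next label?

155

For the first digit, +2 each step, mod 10: 1, 3, 5, 7, 9 → 1.
Second digit: +3 each step, mod 10; 0, 3, 6, 9, 2 → 5.
Third digit: −3 each step, mod 10; 0, 7, 4, 1, 8 → 5.
Putting it together: 155.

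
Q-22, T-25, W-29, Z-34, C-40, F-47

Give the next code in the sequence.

Letter: letters move forward 3 places in the alphabet, wrapping Z→A; Q, T, W, Z, C, F → I.
For the second component, differences are 3, 4, 5, … (increasing by 1 each time): 22, 25, 29, 34, 40, 47 → 55.
So the next code is I-55.

I-55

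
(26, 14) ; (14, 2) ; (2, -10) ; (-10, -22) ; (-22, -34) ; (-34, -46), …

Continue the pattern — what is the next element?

(-46, -58)

First entry — −12 each step: 26, 14, 2, -10, -22, -34 → -46.
Second entry: always 12 less than the first entry; 14, 2, -10, -22, -34, -46 → -58.
So the next element is (-46, -58).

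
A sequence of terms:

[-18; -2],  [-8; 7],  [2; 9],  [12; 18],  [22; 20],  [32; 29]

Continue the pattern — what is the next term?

First part goes -18, -8, 2, 12, 22, 32 → 42 (+10 each step).
Second part: alternating steps +9, +2, +9, +2, …; -2, 7, 9, 18, 20, 29 → 31.
So the next term is [42; 31].

[42; 31]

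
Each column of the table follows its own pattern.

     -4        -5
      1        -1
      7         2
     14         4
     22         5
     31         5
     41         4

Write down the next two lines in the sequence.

First component: differences are 5, 6, 7, … (increasing by 1 each time), so -4, 1, 7, 14, 22, 31, 41 → 52 → 64.
Second component: -5, -1, 2, 4, 5, 5, 4 → 2 → -1 (differences are 4, 3, 2, … (decreasing by 1 each time)).
Putting the parts together: 52  2 and then 64  -1.

52  2; 64  -1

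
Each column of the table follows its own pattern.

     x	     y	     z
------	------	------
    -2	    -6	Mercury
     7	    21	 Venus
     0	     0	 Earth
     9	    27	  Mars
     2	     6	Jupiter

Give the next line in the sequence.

Column x: alternating steps +9, −7, +9, −7, …; -2, 7, 0, 9, 2 → 11.
Column y: always 3 × the column x, so -6, 21, 0, 27, 6 → 33.
Column z: Mercury, Venus, Earth, Mars, Jupiter → Saturn (runs through the planets Mercury→Neptune).
Putting it together: 11  33  Saturn.

11  33  Saturn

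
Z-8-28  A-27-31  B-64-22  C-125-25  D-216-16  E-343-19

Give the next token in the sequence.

F-512-10

Letter: letters move forward 1 place in the alphabet, wrapping Z→A; Z, A, B, C, D, E → F.
For the second component, perfect cubes: 2³, 3³, 4³, …: 8, 27, 64, 125, 216, 343 → 512.
Third component — alternating steps +3, −9, +3, −9, …: 28, 31, 22, 25, 16, 19 → 10.
Putting it together: F-512-10.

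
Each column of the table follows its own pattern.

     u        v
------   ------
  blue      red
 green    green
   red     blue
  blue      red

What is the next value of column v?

green

Column v: red, green, blue, red → green (repeats red → green → blue).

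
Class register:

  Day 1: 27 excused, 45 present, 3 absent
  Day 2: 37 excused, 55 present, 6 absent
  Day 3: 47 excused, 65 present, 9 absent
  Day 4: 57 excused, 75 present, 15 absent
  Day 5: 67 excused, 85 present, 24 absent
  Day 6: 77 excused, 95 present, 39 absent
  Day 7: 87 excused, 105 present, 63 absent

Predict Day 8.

Excused goes 27, 37, 47, 57, 67, 77, 87 → 97 (+10 each step).
For the present, +10 each step: 45, 55, 65, 75, 85, 95, 105 → 115.
Absent: each term is the sum of the two before it, so 3, 6, 9, 15, 24, 39, 63 → 102.
So the next line is 97 excused, 115 present, 102 absent.

97 excused, 115 present, 102 absent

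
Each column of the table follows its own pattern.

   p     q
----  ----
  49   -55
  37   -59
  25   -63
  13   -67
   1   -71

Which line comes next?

Column p: −12 each step; 49, 37, 25, 13, 1 → -11.
Column q: −4 each step; -55, -59, -63, -67, -71 → -75.
So the next line is -11  -75.

-11  -75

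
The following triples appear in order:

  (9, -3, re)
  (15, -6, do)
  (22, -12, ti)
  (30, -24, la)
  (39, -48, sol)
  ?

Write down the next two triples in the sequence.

(49, -96, fa), (60, -192, mi)

First part goes 9, 15, 22, 30, 39 → 49 → 60 (differences are 6, 7, 8, … (increasing by 1 each time)).
Second part — ×2 each step: -3, -6, -12, -24, -48 → -96 → -192.
Note goes re, do, ti, la, sol → fa → mi (runs backward through the solfège scale do→ti).
So the next two triples are (49, -96, fa) and (60, -192, mi).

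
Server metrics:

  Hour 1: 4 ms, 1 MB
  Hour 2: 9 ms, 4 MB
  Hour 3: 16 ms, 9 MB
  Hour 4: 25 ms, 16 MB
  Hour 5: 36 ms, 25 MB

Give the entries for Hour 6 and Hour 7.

49 ms, 36 MB; 64 ms, 49 MB

Ms — perfect squares: 2², 3², 4², …: 4, 9, 16, 25, 36 → 49 → 64.
MB goes 1, 4, 9, 16, 25 → 36 → 49 (perfect squares: 1², 2², 3², …).
So the next two records are 49 ms, 36 MB and 64 ms, 49 MB.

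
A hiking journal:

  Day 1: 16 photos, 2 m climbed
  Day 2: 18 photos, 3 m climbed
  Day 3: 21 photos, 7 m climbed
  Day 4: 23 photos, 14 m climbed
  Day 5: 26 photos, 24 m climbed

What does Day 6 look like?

Photos goes 16, 18, 21, 23, 26 → 28 (alternating steps +2, +3, +2, +3, …).
M climbed: 2, 3, 7, 14, 24 → 37 (differences are 1, 4, 7, … (increasing by 3 each time)).
Combining the parts gives 28 photos, 37 m climbed.

28 photos, 37 m climbed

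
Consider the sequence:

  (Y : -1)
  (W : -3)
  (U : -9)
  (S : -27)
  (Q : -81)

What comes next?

(O : -243)

Letter: Y, W, U, S, Q → O (letters move back 2 places in the alphabet).
For the second value, ×3 each step: -1, -3, -9, -27, -81 → -243.
So the next pair is (O : -243).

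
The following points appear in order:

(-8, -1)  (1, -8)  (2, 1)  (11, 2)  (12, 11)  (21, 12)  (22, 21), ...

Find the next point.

First coordinate — alternating steps +9, +1, +9, +1, …: -8, 1, 2, 11, 12, 21, 22 → 31.
Second coordinate — always the previous value of the first coordinate: -1, -8, 1, 2, 11, 12, 21 → 22.
So the next point is (31, 22).

(31, 22)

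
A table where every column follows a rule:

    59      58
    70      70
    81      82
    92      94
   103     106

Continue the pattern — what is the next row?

114  118

First component — +11 each step: 59, 70, 81, 92, 103 → 114.
Second component goes 58, 70, 82, 94, 106 → 118 (+12 each step).
Putting it together: 114  118.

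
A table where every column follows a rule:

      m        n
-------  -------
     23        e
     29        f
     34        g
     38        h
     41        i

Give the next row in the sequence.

Column m: 23, 29, 34, 38, 41 → 43 (differences are 6, 5, 4, … (decreasing by 1 each time)).
Column n goes e, f, g, h, i → j (letters move forward 1 place in the alphabet).
So the next row is 43  j.

43  j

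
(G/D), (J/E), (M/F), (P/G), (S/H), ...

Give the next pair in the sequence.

(V/I)

First letter — letters move forward 3 places in the alphabet: G, J, M, P, S → V.
Second letter — letters move forward 1 place in the alphabet: D, E, F, G, H → I.
Combining the parts gives (V/I).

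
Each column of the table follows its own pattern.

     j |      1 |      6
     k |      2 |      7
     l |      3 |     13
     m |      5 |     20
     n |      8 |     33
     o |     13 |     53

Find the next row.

For the letter, letters move forward 1 place in the alphabet: j, k, l, m, n, o → p.
Second component: 1, 2, 3, 5, 8, 13 → 21 (each term is the sum of the two before it).
Third component: each term is the sum of the two before it, so 6, 7, 13, 20, 33, 53 → 86.
Putting it together: p  21  86.

p  21  86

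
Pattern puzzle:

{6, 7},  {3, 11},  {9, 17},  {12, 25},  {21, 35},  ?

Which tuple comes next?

{33, 47}

First component: each term is the sum of the two before it; 6, 3, 9, 12, 21 → 33.
For the second component, differences are 4, 6, 8, … (increasing by 2 each time): 7, 11, 17, 25, 35 → 47.
Putting it together: {33, 47}.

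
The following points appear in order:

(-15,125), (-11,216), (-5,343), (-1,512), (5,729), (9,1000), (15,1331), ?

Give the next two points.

First value: -15, -11, -5, -1, 5, 9, 15 → 19 → 25 (alternating steps +4, +6, +4, +6, …).
Second value — perfect cubes: 5³, 6³, 7³, …: 125, 216, 343, 512, 729, 1000, 1331 → 1728 → 2197.
Putting the parts together: (19,1728) and then (25,2197).

(19,1728), (25,2197)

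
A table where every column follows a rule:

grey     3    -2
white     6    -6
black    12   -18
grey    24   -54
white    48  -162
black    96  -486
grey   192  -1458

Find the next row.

Shade: repeats grey → white → black; grey, white, black, grey, white, black, grey → white.
Second component: ×2 each step, so 3, 6, 12, 24, 48, 96, 192 → 384.
Third component: -2, -6, -18, -54, -162, -486, -1458 → -4374 (×3 each step).
Putting it together: white  384  -4374.

white  384  -4374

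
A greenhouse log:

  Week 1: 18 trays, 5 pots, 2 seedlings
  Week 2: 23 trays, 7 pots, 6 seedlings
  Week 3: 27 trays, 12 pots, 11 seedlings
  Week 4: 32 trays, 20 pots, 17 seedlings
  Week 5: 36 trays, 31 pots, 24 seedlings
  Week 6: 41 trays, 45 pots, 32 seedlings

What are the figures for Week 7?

45 trays, 62 pots, 41 seedlings

For the trays, alternating steps +5, +4, +5, +4, …: 18, 23, 27, 32, 36, 41 → 45.
Pots goes 5, 7, 12, 20, 31, 45 → 62 (differences are 2, 5, 8, … (increasing by 3 each time)).
Seedlings: 2, 6, 11, 17, 24, 32 → 41 (differences are 4, 5, 6, … (increasing by 1 each time)).
Combining the parts gives 45 trays, 62 pots, 41 seedlings.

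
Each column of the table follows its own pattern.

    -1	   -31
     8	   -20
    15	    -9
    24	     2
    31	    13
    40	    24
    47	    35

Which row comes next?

For the first component, alternating steps +9, +7, +9, +7, …: -1, 8, 15, 24, 31, 40, 47 → 56.
Second component goes -31, -20, -9, 2, 13, 24, 35 → 46 (+11 each step).
Putting it together: 56  46.

56  46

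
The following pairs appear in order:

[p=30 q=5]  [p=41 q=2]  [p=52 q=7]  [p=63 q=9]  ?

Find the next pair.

P — +11 each step: 30, 41, 52, 63 → 74.
Q goes 5, 2, 7, 9 → 16 (each term is the sum of the two before it).
So the next pair is [p=74 q=16].

[p=74 q=16]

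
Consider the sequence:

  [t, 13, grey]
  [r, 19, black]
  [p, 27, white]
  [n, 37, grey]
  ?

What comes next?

[l, 49, black]

For the letter, letters move back 2 places in the alphabet: t, r, p, n → l.
Second value: differences are 6, 8, 10, … (increasing by 2 each time); 13, 19, 27, 37 → 49.
Shade — repeats grey → black → white: grey, black, white, grey → black.
Putting it together: [l, 49, black].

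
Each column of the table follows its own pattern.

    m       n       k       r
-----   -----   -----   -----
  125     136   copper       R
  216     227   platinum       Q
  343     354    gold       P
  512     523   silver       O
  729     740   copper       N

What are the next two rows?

Column m: perfect cubes: 5³, 6³, 7³, …; 125, 216, 343, 512, 729 → 1000 → 1331.
Column n — always 11 more than the column m: 136, 227, 354, 523, 740 → 1011 → 1342.
Column k: repeats copper → platinum → gold → silver; copper, platinum, gold, silver, copper → platinum → gold.
Column r: letters move back 1 place in the alphabet, so R, Q, P, O, N → M → L.
Putting the parts together: 1000  1011  platinum  M and then 1331  1342  gold  L.

1000  1011  platinum  M; 1331  1342  gold  L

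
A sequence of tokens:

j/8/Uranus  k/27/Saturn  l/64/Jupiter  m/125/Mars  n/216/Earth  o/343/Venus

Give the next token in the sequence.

p/512/Mercury

For the letter, letters move forward 1 place in the alphabet: j, k, l, m, n, o → p.
Second component: 8, 27, 64, 125, 216, 343 → 512 (perfect cubes: 2³, 3³, 4³, …).
For the planet, runs backward through the planets Mercury→Neptune: Uranus, Saturn, Jupiter, Mars, Earth, Venus → Mercury.
So the next token is p/512/Mercury.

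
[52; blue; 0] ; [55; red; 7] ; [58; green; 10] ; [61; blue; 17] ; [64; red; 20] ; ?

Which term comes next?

First component goes 52, 55, 58, 61, 64 → 67 (+3 each step).
Colour — repeats blue → red → green: blue, red, green, blue, red → green.
Third component: 0, 7, 10, 17, 20 → 27 (alternating steps +7, +3, +7, +3, …).
Putting it together: [67; green; 27].

[67; green; 27]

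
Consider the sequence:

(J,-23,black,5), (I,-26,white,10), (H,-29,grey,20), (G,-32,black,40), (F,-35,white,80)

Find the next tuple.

(E,-38,grey,160)

Letter goes J, I, H, G, F → E (letters move back 1 place in the alphabet).
Second value goes -23, -26, -29, -32, -35 → -38 (−3 each step).
For the shade, repeats black → white → grey: black, white, grey, black, white → grey.
Fourth value — ×2 each step: 5, 10, 20, 40, 80 → 160.
Putting it together: (E,-38,grey,160).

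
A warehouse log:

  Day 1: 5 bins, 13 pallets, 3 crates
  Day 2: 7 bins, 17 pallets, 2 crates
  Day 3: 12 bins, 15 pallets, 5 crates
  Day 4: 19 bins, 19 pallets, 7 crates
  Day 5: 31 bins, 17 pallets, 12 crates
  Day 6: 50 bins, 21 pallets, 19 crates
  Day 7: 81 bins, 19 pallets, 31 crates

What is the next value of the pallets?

23

Pallets: 13, 17, 15, 19, 17, 21, 19 → 23 (alternating steps +4, −2, +4, −2, …).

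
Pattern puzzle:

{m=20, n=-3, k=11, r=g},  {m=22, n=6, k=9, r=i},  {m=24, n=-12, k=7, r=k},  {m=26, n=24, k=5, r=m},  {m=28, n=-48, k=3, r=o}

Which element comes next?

M: +2 each step; 20, 22, 24, 26, 28 → 30.
N goes -3, 6, -12, 24, -48 → 96 (×(-2) each step).
K: −2 each step; 11, 9, 7, 5, 3 → 1.
For the r, letters move forward 2 places in the alphabet: g, i, k, m, o → q.
Putting it together: {m=30, n=96, k=1, r=q}.

{m=30, n=96, k=1, r=q}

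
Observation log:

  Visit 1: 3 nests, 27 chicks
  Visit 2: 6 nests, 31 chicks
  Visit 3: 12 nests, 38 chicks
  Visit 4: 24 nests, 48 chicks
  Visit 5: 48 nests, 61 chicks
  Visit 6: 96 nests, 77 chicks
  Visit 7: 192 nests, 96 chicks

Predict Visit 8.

Nests: 3, 6, 12, 24, 48, 96, 192 → 384 (×2 each step).
For the chicks, differences are 4, 7, 10, … (increasing by 3 each time): 27, 31, 38, 48, 61, 77, 96 → 118.
Putting it together: 384 nests, 118 chicks.

384 nests, 118 chicks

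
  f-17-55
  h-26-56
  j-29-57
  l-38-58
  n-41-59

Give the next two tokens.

Letter — letters move forward 2 places in the alphabet: f, h, j, l, n → p → r.
Second component — alternating steps +9, +3, +9, +3, …: 17, 26, 29, 38, 41 → 50 → 53.
For the third component, +1 each step: 55, 56, 57, 58, 59 → 60 → 61.
So the next two tokens are p-50-60 and r-53-61.

p-50-60, r-53-61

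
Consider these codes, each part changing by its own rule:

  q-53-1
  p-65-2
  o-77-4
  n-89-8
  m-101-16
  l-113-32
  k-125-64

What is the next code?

Letter: letters move back 1 place in the alphabet; q, p, o, n, m, l, k → j.
Second component: +12 each step; 53, 65, 77, 89, 101, 113, 125 → 137.
For the third component, ×2 each step: 1, 2, 4, 8, 16, 32, 64 → 128.
Putting it together: j-137-128.

j-137-128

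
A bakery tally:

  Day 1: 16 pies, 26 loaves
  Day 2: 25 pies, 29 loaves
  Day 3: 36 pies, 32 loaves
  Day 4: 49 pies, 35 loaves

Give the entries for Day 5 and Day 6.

64 pies, 38 loaves; 81 pies, 41 loaves

For the pies, perfect squares: 4², 5², 6², …: 16, 25, 36, 49 → 64 → 81.
For the loaves, +3 each step: 26, 29, 32, 35 → 38 → 41.
So the next two lines are 64 pies, 38 loaves and 81 pies, 41 loaves.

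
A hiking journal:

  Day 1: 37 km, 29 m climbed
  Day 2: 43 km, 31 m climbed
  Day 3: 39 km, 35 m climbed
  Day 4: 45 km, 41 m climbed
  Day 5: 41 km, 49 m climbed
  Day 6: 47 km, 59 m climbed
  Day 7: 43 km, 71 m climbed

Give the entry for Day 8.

49 km, 85 m climbed

Km: 37, 43, 39, 45, 41, 47, 43 → 49 (alternating steps +6, −4, +6, −4, …).
M climbed: differences are 2, 4, 6, … (increasing by 2 each time); 29, 31, 35, 41, 49, 59, 71 → 85.
Combining the parts gives 49 km, 85 m climbed.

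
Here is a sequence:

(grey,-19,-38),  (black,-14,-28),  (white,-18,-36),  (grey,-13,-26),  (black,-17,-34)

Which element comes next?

Shade goes grey, black, white, grey, black → white (repeats grey → black → white).
Second coordinate: -19, -14, -18, -13, -17 → -12 (alternating steps +5, −4, +5, −4, …).
For the third coordinate, always 2 × the second coordinate: -38, -28, -36, -26, -34 → -24.
Putting it together: (white,-12,-24).

(white,-12,-24)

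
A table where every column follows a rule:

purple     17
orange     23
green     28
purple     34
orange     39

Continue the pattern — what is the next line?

Colour — repeats purple → orange → green: purple, orange, green, purple, orange → green.
For the second component, alternating steps +6, +5, +6, +5, …: 17, 23, 28, 34, 39 → 45.
Putting it together: green  45.

green  45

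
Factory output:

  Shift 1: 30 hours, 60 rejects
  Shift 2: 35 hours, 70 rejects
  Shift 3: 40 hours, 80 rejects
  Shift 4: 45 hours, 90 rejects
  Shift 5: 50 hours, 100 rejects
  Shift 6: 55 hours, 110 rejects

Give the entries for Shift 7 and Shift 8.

Hours goes 30, 35, 40, 45, 50, 55 → 60 → 65 (+5 each step).
Rejects: always 2 × the hours, so 60, 70, 80, 90, 100, 110 → 120 → 130.
Putting the parts together: 60 hours, 120 rejects and then 65 hours, 130 rejects.

60 hours, 120 rejects; 65 hours, 130 rejects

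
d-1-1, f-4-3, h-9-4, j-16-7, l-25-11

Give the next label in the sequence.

n-36-18

Letter goes d, f, h, j, l → n (letters move forward 2 places in the alphabet).
Second component: perfect squares: 1², 2², 3², …; 1, 4, 9, 16, 25 → 36.
Third component: 1, 3, 4, 7, 11 → 18 (each term is the sum of the two before it).
Combining the parts gives n-36-18.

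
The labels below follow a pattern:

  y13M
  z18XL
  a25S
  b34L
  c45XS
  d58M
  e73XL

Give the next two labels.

f90S then g109L

Letter goes y, z, a, b, c, d, e → f → g (letters move forward 1 place in the alphabet, wrapping Z→A).
Second component — differences are 5, 7, 9, … (increasing by 2 each time): 13, 18, 25, 34, 45, 58, 73 → 90 → 109.
For the size, repeats M → XL → S → L → XS: M, XL, S, L, XS, M, XL → S → L.
Putting the parts together: f90S and then g109L.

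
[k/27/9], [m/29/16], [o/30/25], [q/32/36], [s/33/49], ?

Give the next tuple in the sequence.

Letter goes k, m, o, q, s → u (letters move forward 2 places in the alphabet).
Second component: alternating steps +2, +1, +2, +1, …, so 27, 29, 30, 32, 33 → 35.
Third component: 9, 16, 25, 36, 49 → 64 (perfect squares: 3², 4², 5², …).
So the next tuple is [u/35/64].

[u/35/64]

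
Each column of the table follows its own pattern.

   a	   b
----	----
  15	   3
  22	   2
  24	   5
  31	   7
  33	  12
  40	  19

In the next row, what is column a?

42

For the column a, alternating steps +7, +2, +7, +2, …: 15, 22, 24, 31, 33, 40 → 42.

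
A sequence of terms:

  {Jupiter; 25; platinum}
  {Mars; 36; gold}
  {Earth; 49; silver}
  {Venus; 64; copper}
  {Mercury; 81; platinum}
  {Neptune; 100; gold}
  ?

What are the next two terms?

For the planet, runs backward through the planets Mercury→Neptune: Jupiter, Mars, Earth, Venus, Mercury, Neptune → Uranus → Saturn.
Second component: perfect squares: 5², 6², 7², …; 25, 36, 49, 64, 81, 100 → 121 → 144.
For the metal, repeats platinum → gold → silver → copper: platinum, gold, silver, copper, platinum, gold → silver → copper.
So the next two terms are {Uranus; 121; silver} and {Saturn; 144; copper}.

{Uranus; 121; silver}, {Saturn; 144; copper}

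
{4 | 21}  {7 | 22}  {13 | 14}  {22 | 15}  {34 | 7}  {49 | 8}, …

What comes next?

{67 | 0}

First part: differences are 3, 6, 9, … (increasing by 3 each time); 4, 7, 13, 22, 34, 49 → 67.
For the second part, alternating steps +1, −8, +1, −8, …: 21, 22, 14, 15, 7, 8 → 0.
Putting it together: {67 | 0}.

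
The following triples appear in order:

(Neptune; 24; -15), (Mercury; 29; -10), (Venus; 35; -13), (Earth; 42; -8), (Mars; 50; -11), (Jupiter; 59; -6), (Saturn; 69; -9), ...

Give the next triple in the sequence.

Planet: runs through the planets Mercury→Neptune, so Neptune, Mercury, Venus, Earth, Mars, Jupiter, Saturn → Uranus.
Second component: 24, 29, 35, 42, 50, 59, 69 → 80 (differences are 5, 6, 7, … (increasing by 1 each time)).
Third component: -15, -10, -13, -8, -11, -6, -9 → -4 (alternating steps +5, −3, +5, −3, …).
Putting it together: (Uranus; 80; -4).

(Uranus; 80; -4)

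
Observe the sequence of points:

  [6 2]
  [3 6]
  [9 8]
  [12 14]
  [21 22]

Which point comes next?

First entry goes 6, 3, 9, 12, 21 → 33 (each term is the sum of the two before it).
For the second entry, each term is the sum of the two before it: 2, 6, 8, 14, 22 → 36.
So the next point is [33 36].

[33 36]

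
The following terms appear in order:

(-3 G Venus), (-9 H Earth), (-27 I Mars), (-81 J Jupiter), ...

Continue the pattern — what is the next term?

(-243 K Saturn)

First component: -3, -9, -27, -81 → -243 (×3 each step).
For the letter, letters move forward 1 place in the alphabet: G, H, I, J → K.
Planet: runs through the planets Mercury→Neptune, so Venus, Earth, Mars, Jupiter → Saturn.
Combining the parts gives (-243 K Saturn).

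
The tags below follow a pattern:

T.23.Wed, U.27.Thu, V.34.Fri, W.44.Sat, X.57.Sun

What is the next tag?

Letter: letters move forward 1 place in the alphabet; T, U, V, W, X → Y.
Second component: differences are 4, 7, 10, … (increasing by 3 each time); 23, 27, 34, 44, 57 → 73.
Day goes Wed, Thu, Fri, Sat, Sun → Mon (runs through the weekdays Mon→Sun).
Combining the parts gives Y.73.Mon.

Y.73.Mon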